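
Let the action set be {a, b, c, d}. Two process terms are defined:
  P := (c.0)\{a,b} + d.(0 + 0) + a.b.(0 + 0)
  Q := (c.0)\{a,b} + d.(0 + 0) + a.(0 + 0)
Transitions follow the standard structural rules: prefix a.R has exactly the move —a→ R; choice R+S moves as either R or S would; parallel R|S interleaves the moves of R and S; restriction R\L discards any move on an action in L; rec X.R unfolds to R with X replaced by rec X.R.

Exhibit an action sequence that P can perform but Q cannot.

LTS(P): 4 reachable states
  s0 = (c.0)\{a,b} + d.(0 + 0) + a.b.(0 + 0) → --a--▸ s1, --c--▸ s2, --d--▸ s3
  s1 = b.(0 + 0) → --b--▸ s3
  s2 = 0\{a,b} → deadlocked
  s3 = 0 + 0 → deadlocked
LTS(Q): 3 reachable states
  t0 = (c.0)\{a,b} + d.(0 + 0) + a.(0 + 0) → --a--▸ t1, --c--▸ t2, --d--▸ t1
  t1 = 0 + 0 → deadlocked
  t2 = 0\{a,b} → deadlocked
Run σ = ⟨ab⟩ on P: start {s0}
  after a @ step 1: {s1}
  after b @ step 2: {s3}
  P completes σ.
Run σ = ⟨ab⟩ on Q: start {t0}
  after a @ step 1: {t1}
  after b @ step 2: ∅ (Q stuck)

ab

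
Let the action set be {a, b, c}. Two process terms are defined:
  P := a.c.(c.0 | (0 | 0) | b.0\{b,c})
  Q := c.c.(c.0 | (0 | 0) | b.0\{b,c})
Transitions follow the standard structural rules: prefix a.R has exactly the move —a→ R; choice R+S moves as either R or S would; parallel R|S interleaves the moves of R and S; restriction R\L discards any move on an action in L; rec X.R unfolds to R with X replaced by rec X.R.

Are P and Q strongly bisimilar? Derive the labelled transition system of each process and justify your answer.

NO

LTS(P): 6 reachable states
  p0 = a.c.(c.0 | (0 | 0) | b.0\{b,c}) ⊢ ··a··> p1
  p1 = c.(c.0 | (0 | 0) | b.0\{b,c}) ⊢ ··c··> p2
  p2 = c.0 | (0 | 0) | b.0\{b,c} ⊢ ··b··> p3, ··c··> p4
  p3 = c.0 | (0 | 0) | 0\{b,c} ⊢ ··c··> p5
  p4 = 0 | (0 | 0) | b.0\{b,c} ⊢ ··b··> p5
  p5 = 0 | (0 | 0) | 0\{b,c} ⊢ (no moves)
LTS(Q): 6 reachable states
  q0 = c.c.(c.0 | (0 | 0) | b.0\{b,c}) ⊢ ··c··> q1
  q1 = c.(c.0 | (0 | 0) | b.0\{b,c}) ⊢ ··c··> q2
  q2 = c.0 | (0 | 0) | b.0\{b,c} ⊢ ··b··> q3, ··c··> q4
  q3 = c.0 | (0 | 0) | 0\{b,c} ⊢ ··c··> q5
  q4 = 0 | (0 | 0) | b.0\{b,c} ⊢ ··b··> q5
  q5 = 0 | (0 | 0) | 0\{b,c} ⊢ (no moves)
Partition-refinement fixed point:
  B0 = {p0}
  B1 = {p1, q1}
  B2 = {p2, q2}
  B3 = {p4, q4}
  B4 = {p5, q5}
  B5 = {p3, q3}
  B6 = {q0}
p0 ∈ B0, q0 ∈ B6 → different blocks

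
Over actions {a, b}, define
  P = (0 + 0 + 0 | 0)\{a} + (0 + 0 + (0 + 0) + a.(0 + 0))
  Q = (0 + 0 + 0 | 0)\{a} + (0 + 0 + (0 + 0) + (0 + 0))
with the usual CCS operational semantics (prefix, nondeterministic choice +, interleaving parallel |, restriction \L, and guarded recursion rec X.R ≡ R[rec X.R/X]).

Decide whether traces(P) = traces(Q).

LTS(P): 2 reachable states
  u0 = (0 + 0 + 0 | 0)\{a} + (0 + 0 + (0 + 0) + a.(0 + 0)) → -a-> u1
  u1 = 0 + 0 → (no moves)
LTS(Q): 1 reachable states
  v0 = (0 + 0 + 0 | 0)\{a} + (0 + 0 + (0 + 0) + (0 + 0)) → (no moves)
Trace ⟨a⟩ through P, begin at {u0}:
  after a @ step 1: {u1}
  P completes σ.
Trace ⟨a⟩ through Q, begin at {v0}:
  after a @ step 1: no successor for Q

traces(P) ≠ traces(Q) — witness ⟨a⟩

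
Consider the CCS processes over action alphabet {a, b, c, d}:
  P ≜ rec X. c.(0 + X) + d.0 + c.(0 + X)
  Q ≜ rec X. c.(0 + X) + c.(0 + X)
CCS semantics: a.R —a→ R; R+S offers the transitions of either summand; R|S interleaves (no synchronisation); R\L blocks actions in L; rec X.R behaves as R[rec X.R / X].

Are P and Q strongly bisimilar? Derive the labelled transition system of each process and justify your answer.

NO

LTS(P): 3 reachable states
  p0 = rec X. c.(0 + X) + d.0 + c.(0 + X) → ··c··> p1, ··d··> p2
  p1 = 0 + (rec X. c.(0 + X) + d.0 + c.(0 + X)) → ··c··> p1, ··d··> p2
  p2 = 0 → stopped
LTS(Q): 2 reachable states
  q0 = rec X. c.(0 + X) + c.(0 + X) → ··c··> q1
  q1 = 0 + (rec X. c.(0 + X) + c.(0 + X)) → ··c··> q1
Bisimilarity quotient blocks:
  B0 = {p0, p1}
  B1 = {p2}
  B2 = {q0, q1}
p0 ∈ B0, q0 ∈ B2 → different blocks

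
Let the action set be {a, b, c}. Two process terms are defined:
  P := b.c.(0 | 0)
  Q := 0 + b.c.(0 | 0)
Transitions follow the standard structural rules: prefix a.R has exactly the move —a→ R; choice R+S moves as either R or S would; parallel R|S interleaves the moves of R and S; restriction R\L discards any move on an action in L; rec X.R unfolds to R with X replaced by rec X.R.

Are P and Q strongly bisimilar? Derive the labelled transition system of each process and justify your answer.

bisimilar

Reachable graph of P (3 states):
  p0 = b.c.(0 | 0) → ··b··> p1
  p1 = c.(0 | 0) → ··c··> p2
  p2 = 0 | 0 → deadlocked
Reachable graph of Q (3 states):
  q0 = 0 + b.c.(0 | 0) → ··b··> q1
  q1 = c.(0 | 0) → ··c··> q2
  q2 = 0 | 0 → deadlocked
Bisimilarity quotient blocks:
  B0 = {p0, q0}
  B1 = {p1, q1}
  B2 = {p2, q2}
p0 ∈ B0, q0 ∈ B0 → same block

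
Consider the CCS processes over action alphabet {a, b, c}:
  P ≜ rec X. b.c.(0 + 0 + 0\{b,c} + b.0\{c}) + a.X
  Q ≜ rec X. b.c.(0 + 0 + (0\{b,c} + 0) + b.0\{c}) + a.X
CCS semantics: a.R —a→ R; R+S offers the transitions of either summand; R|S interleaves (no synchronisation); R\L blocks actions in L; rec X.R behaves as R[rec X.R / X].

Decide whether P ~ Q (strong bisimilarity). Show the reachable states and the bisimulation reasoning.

Reachable graph of P (4 states):
  s0 = rec X. b.c.(0 + 0 + 0\{b,c} + b.0\{c}) + a.X | —a→ s0, —b→ s1
  s1 = c.(0 + 0 + 0\{b,c} + b.0\{c}) | —c→ s2
  s2 = 0 + 0 + 0\{b,c} + b.0\{c} | —b→ s3
  s3 = 0\{c} | ∅
Reachable graph of Q (4 states):
  t0 = rec X. b.c.(0 + 0 + (0\{b,c} + 0) + b.0\{c}) + a.X | —a→ t0, —b→ t1
  t1 = c.(0 + 0 + (0\{b,c} + 0) + b.0\{c}) | —c→ t2
  t2 = 0 + 0 + (0\{b,c} + 0) + b.0\{c} | —b→ t3
  t3 = 0\{c} | ∅
Partition-refinement fixed point:
  B0 = {s0, t0}
  B1 = {s1, t1}
  B2 = {s2, t2}
  B3 = {s3, t3}
s0 ∈ B0, t0 ∈ B0 → same block

P ~ Q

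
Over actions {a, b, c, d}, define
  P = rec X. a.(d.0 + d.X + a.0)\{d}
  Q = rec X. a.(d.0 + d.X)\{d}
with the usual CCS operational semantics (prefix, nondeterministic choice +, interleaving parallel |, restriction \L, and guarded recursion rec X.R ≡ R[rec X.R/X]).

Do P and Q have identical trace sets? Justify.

P's transition system — 3 states:
  m0 = rec X. a.(d.0 + d.X + a.0)\{d} → —a→ m1
  m1 = (d.0 + d.(rec X. a.(d.0 + d.X + a.0)\{d}) + a.0)\{d} → —a→ m2
  m2 = 0\{d} → stopped
Q's transition system — 2 states:
  n0 = rec X. a.(d.0 + d.X)\{d} → —a→ n1
  n1 = (d.0 + d.(rec X. a.(d.0 + d.X)\{d}))\{d} → stopped
Run σ = ⟨aa⟩ on P: start {m0}
  step 1 (a): {m1}
  step 2 (a): {m2}
  ✓ P
Run σ = ⟨aa⟩ on Q: start {n0}
  step 1 (a): {n1}
  step 2 (a): no successor for Q

trace-distinct — witness ⟨aa⟩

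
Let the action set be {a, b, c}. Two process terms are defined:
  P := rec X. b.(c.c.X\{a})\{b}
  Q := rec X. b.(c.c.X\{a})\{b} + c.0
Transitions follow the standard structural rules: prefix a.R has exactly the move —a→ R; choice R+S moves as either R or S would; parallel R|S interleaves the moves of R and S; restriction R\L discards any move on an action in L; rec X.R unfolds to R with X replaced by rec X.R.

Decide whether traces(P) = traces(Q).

traces(P) ≠ traces(Q) — witness ⟨c⟩

LTS(P): 4 reachable states
  u0 = rec X. b.(c.c.X\{a})\{b} → =b=> u1
  u1 = (c.c.(rec X. b.(c.c.X\{a})\{b})\{a})\{b} → =c=> u2
  u2 = (c.(rec X. b.(c.c.X\{a})\{b})\{a})\{b} → =c=> u3
  u3 = (rec X. b.(c.c.X\{a})\{b})\{a}\{b} → (no moves)
LTS(Q): 6 reachable states
  v0 = rec X. b.(c.c.X\{a})\{b} + c.0 → =b=> v1, =c=> v2
  v1 = (c.c.(rec X. b.(c.c.X\{a})\{b} + c.0)\{a})\{b} → =c=> v3
  v2 = 0 → (no moves)
  v3 = (c.(rec X. b.(c.c.X\{a})\{b} + c.0)\{a})\{b} → =c=> v4
  v4 = (rec X. b.(c.c.X\{a})\{b} + c.0)\{a}\{b} → =c=> v5
  v5 = 0\{a}\{b} → (no moves)
Run σ = ⟨c⟩ on Q: start {v0}
  [1] c ⇒ {v2}
  Q completes σ.
Run σ = ⟨c⟩ on P: start {u0}
  [1] c ⇒ ∅ (P stuck)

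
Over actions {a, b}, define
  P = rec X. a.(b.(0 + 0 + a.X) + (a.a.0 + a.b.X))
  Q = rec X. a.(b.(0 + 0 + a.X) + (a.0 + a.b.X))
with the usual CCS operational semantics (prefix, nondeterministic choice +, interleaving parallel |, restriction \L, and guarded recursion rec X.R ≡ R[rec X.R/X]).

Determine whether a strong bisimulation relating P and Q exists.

P ≁ Q

P's transition system — 6 states:
  u0 = rec X. a.(b.(0 + 0 + a.X) + (a.a.0 + a.b.X)) → -a-> u1
  u1 = b.(0 + 0 + a.(rec X. a.(b.(0 + 0 + a.X) + (a.a.0 + a.b.X)))) + (a.a.0 + a.b.(rec X. a.(b.(0 + 0 + a.X) + (a.a.0 + a.b.X)))) → -a-> u2, -a-> u3, -b-> u4
  u2 = a.0 → -a-> u5
  u3 = b.(rec X. a.(b.(0 + 0 + a.X) + (a.a.0 + a.b.X))) → -b-> u0
  u4 = 0 + 0 + a.(rec X. a.(b.(0 + 0 + a.X) + (a.a.0 + a.b.X))) → -a-> u0
  u5 = 0 → stopped
Q's transition system — 5 states:
  v0 = rec X. a.(b.(0 + 0 + a.X) + (a.0 + a.b.X)) → -a-> v1
  v1 = b.(0 + 0 + a.(rec X. a.(b.(0 + 0 + a.X) + (a.0 + a.b.X)))) + (a.0 + a.b.(rec X. a.(b.(0 + 0 + a.X) + (a.0 + a.b.X)))) → -a-> v2, -a-> v3, -b-> v4
  v2 = 0 → stopped
  v3 = b.(rec X. a.(b.(0 + 0 + a.X) + (a.0 + a.b.X))) → -b-> v0
  v4 = 0 + 0 + a.(rec X. a.(b.(0 + 0 + a.X) + (a.0 + a.b.X))) → -a-> v0
Partition-refinement fixed point:
  B0 = {u0}
  B1 = {u1}
  B2 = {u4}
  B3 = {u3}
  B4 = {u2}
  B5 = {u5, v2}
  B6 = {v0}
  B7 = {v1}
  B8 = {v4}
  B9 = {v3}
u0 ∈ B0, v0 ∈ B6 → different blocks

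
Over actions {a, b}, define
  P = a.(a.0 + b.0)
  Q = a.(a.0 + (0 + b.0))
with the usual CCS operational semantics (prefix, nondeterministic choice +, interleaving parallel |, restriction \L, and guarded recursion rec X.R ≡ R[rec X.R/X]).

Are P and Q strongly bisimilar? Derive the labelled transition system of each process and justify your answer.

YES

P's transition system — 3 states:
  s0 = a.(a.0 + b.0) has moves =a=> s1
  s1 = a.0 + b.0 has moves =a=> s2, =b=> s2
  s2 = 0 has moves ·
Q's transition system — 3 states:
  t0 = a.(a.0 + (0 + b.0)) has moves =a=> t1
  t1 = a.0 + (0 + b.0) has moves =a=> t2, =b=> t2
  t2 = 0 has moves ·
Coarsest stable partition (strong bisimilarity classes):
  B0 = {s0, t0}
  B1 = {s1, t1}
  B2 = {s2, t2}
s0 ∈ B0, t0 ∈ B0 → same block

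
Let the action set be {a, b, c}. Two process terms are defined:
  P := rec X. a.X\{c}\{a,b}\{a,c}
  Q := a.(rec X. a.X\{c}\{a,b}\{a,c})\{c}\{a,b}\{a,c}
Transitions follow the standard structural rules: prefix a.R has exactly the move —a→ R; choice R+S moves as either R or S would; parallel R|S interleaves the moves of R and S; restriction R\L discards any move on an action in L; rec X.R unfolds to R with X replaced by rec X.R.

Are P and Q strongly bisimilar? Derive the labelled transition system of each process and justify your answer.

LTS(P): 2 reachable states
  p0 = rec X. a.X\{c}\{a,b}\{a,c} :: --a--▸ p1
  p1 = (rec X. a.X\{c}\{a,b}\{a,c})\{c}\{a,b}\{a,c} :: deadlocked
LTS(Q): 2 reachable states
  q0 = a.(rec X. a.X\{c}\{a,b}\{a,c})\{c}\{a,b}\{a,c} :: --a--▸ q1
  q1 = (rec X. a.X\{c}\{a,b}\{a,c})\{c}\{a,b}\{a,c} :: deadlocked
Coarsest stable partition (strong bisimilarity classes):
  B0 = {p0, q0}
  B1 = {p1, q1}
p0 ∈ B0, q0 ∈ B0 → same block

P ~ Q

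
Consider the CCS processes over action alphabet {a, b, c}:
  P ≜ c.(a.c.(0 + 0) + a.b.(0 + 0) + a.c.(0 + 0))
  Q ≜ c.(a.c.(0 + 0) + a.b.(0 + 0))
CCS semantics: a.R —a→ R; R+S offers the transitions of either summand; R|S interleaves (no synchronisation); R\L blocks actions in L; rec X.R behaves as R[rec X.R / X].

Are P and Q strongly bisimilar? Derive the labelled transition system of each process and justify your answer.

Reachable graph of P (5 states):
  u0 = c.(a.c.(0 + 0) + a.b.(0 + 0) + a.c.(0 + 0)) | =c=> u1
  u1 = a.c.(0 + 0) + a.b.(0 + 0) + a.c.(0 + 0) | =a=> u2, =a=> u3
  u2 = b.(0 + 0) | =b=> u4
  u3 = c.(0 + 0) | =c=> u4
  u4 = 0 + 0 | (no moves)
Reachable graph of Q (5 states):
  v0 = c.(a.c.(0 + 0) + a.b.(0 + 0)) | =c=> v1
  v1 = a.c.(0 + 0) + a.b.(0 + 0) | =a=> v2, =a=> v3
  v2 = b.(0 + 0) | =b=> v4
  v3 = c.(0 + 0) | =c=> v4
  v4 = 0 + 0 | (no moves)
Partition-refinement fixed point:
  B0 = {u0, v0}
  B1 = {u1, v1}
  B2 = {u3, v3}
  B3 = {u4, v4}
  B4 = {u2, v2}
u0 ∈ B0, v0 ∈ B0 → same block

YES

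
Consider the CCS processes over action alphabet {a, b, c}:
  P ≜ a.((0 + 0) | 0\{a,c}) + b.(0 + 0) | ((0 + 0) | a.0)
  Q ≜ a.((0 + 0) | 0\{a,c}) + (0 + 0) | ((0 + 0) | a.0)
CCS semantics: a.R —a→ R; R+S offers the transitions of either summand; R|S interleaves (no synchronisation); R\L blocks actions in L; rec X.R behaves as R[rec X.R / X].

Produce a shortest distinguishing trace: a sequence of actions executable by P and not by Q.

b

Reachable graph of P (5 states):
  m0 = a.((0 + 0) | 0\{a,c}) + b.(0 + 0) | ((0 + 0) | a.0) :: =a=> m1, =a=> m2, =b=> m3
  m1 = (0 + 0) | 0\{a,c} :: stopped
  m2 = b.(0 + 0) | ((0 + 0) | 0) :: =b=> m4
  m3 = (0 + 0) | ((0 + 0) | a.0) :: =a=> m4
  m4 = (0 + 0) | ((0 + 0) | 0) :: stopped
Reachable graph of Q (3 states):
  n0 = a.((0 + 0) | 0\{a,c}) + (0 + 0) | ((0 + 0) | a.0) :: =a=> n1, =a=> n2
  n1 = (0 + 0) | ((0 + 0) | 0) :: stopped
  n2 = (0 + 0) | 0\{a,c} :: stopped
Trace ⟨b⟩ through P, begin at {m0}:
  after b @ step 1: {m3}
  — P admits the full trace.
Trace ⟨b⟩ through Q, begin at {n0}:
  after b @ step 1: ∅ (Q stuck)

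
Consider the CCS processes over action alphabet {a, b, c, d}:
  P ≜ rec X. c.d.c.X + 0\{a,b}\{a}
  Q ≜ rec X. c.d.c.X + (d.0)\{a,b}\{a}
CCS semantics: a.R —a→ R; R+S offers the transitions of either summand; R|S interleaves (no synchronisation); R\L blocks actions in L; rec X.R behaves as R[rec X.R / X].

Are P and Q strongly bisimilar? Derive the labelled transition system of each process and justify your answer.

NO

Reachable graph of P (3 states):
  u0 = rec X. c.d.c.X + 0\{a,b}\{a} :: ··c··> u1
  u1 = d.c.(rec X. c.d.c.X + 0\{a,b}\{a}) :: ··d··> u2
  u2 = c.(rec X. c.d.c.X + 0\{a,b}\{a}) :: ··c··> u0
Reachable graph of Q (4 states):
  v0 = rec X. c.d.c.X + (d.0)\{a,b}\{a} :: ··c··> v1, ··d··> v2
  v1 = d.c.(rec X. c.d.c.X + (d.0)\{a,b}\{a}) :: ··d··> v3
  v2 = 0\{a,b}\{a} :: ∅
  v3 = c.(rec X. c.d.c.X + (d.0)\{a,b}\{a}) :: ··c··> v0
Coarsest stable partition (strong bisimilarity classes):
  B0 = {u0}
  B1 = {u1}
  B2 = {u2}
  B3 = {v0}
  B4 = {v1}
  B5 = {v3}
  B6 = {v2}
u0 ∈ B0, v0 ∈ B3 → different blocks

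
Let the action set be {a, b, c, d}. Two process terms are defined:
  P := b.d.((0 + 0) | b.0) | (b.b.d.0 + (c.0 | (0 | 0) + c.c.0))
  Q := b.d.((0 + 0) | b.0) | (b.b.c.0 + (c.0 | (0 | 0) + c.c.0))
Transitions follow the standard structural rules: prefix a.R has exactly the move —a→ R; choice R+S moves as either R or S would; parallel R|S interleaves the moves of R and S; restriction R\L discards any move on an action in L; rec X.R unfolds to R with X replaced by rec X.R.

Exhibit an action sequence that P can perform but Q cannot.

LTS(P): 24 reachable states
  u0 = b.d.((0 + 0) | b.0) | (b.b.d.0 + (c.0 | (0 | 0) + c.c.0)) → --b--▸ u1, --b--▸ u2, --c--▸ u3, --c--▸ u4
  u1 = b.d.((0 + 0) | b.0) | b.d.0 → --b--▸ u5, --b--▸ u6
  u2 = d.((0 + 0) | b.0) | (b.b.d.0 + (c.0 | (0 | 0) + c.c.0)) → --b--▸ u6, --c--▸ u7, --c--▸ u8, --d--▸ u9
  u3 = b.d.((0 + 0) | b.0) | (0 | (0 | 0)) → --b--▸ u7
  u4 = b.d.((0 + 0) | b.0) | c.0 → --b--▸ u8, --c--▸ u10
  u5 = b.d.((0 + 0) | b.0) | d.0 → --b--▸ u11, --d--▸ u10
  u6 = d.((0 + 0) | b.0) | b.d.0 → --b--▸ u11, --d--▸ u12
  u7 = d.((0 + 0) | b.0) | (0 | (0 | 0)) → --d--▸ u13
  u8 = d.((0 + 0) | b.0) | c.0 → --c--▸ u14, --d--▸ u15
  u9 = (0 + 0) | b.0 | (b.b.d.0 + (c.0 | (0 | 0) + c.c.0)) → --b--▸ u12, --b--▸ u16, --c--▸ u13, --c--▸ u15
  u10 = b.d.((0 + 0) | b.0) | 0 → --b--▸ u14
  u11 = d.((0 + 0) | b.0) | d.0 → --d--▸ u14, --d--▸ u17
  u12 = (0 + 0) | b.0 | b.d.0 → --b--▸ u17, --b--▸ u18
  u13 = (0 + 0) | b.0 | (0 | (0 | 0)) → --b--▸ u19
  u14 = d.((0 + 0) | b.0) | 0 → --d--▸ u20
  u15 = (0 + 0) | b.0 | c.0 → --b--▸ u21, --c--▸ u20
  u16 = (0 + 0) | 0 | (b.b.d.0 + (c.0 | (0 | 0) + c.c.0)) → --b--▸ u18, --c--▸ u19, --c--▸ u21
  u17 = (0 + 0) | b.0 | d.0 → --b--▸ u22, --d--▸ u20
  u18 = (0 + 0) | 0 | b.d.0 → --b--▸ u22
  u19 = (0 + 0) | 0 | (0 | (0 | 0)) → (no moves)
  u20 = (0 + 0) | b.0 | 0 → --b--▸ u23
  u21 = (0 + 0) | 0 | c.0 → --c--▸ u23
  u22 = (0 + 0) | 0 | d.0 → --d--▸ u23
  u23 = (0 + 0) | 0 | 0 → (no moves)
LTS(Q): 20 reachable states
  v0 = b.d.((0 + 0) | b.0) | (b.b.c.0 + (c.0 | (0 | 0) + c.c.0)) → --b--▸ v1, --b--▸ v2, --c--▸ v3, --c--▸ v4
  v1 = b.d.((0 + 0) | b.0) | b.c.0 → --b--▸ v4, --b--▸ v5
  v2 = d.((0 + 0) | b.0) | (b.b.c.0 + (c.0 | (0 | 0) + c.c.0)) → --b--▸ v5, --c--▸ v6, --c--▸ v7, --d--▸ v8
  v3 = b.d.((0 + 0) | b.0) | (0 | (0 | 0)) → --b--▸ v6
  v4 = b.d.((0 + 0) | b.0) | c.0 → --b--▸ v7, --c--▸ v9
  v5 = d.((0 + 0) | b.0) | b.c.0 → --b--▸ v7, --d--▸ v10
  v6 = d.((0 + 0) | b.0) | (0 | (0 | 0)) → --d--▸ v11
  v7 = d.((0 + 0) | b.0) | c.0 → --c--▸ v12, --d--▸ v13
  v8 = (0 + 0) | b.0 | (b.b.c.0 + (c.0 | (0 | 0) + c.c.0)) → --b--▸ v10, --b--▸ v14, --c--▸ v11, --c--▸ v13
  v9 = b.d.((0 + 0) | b.0) | 0 → --b--▸ v12
  v10 = (0 + 0) | b.0 | b.c.0 → --b--▸ v13, --b--▸ v15
  v11 = (0 + 0) | b.0 | (0 | (0 | 0)) → --b--▸ v16
  v12 = d.((0 + 0) | b.0) | 0 → --d--▸ v17
  v13 = (0 + 0) | b.0 | c.0 → --b--▸ v18, --c--▸ v17
  v14 = (0 + 0) | 0 | (b.b.c.0 + (c.0 | (0 | 0) + c.c.0)) → --b--▸ v15, --c--▸ v16, --c--▸ v18
  v15 = (0 + 0) | 0 | b.c.0 → --b--▸ v18
  v16 = (0 + 0) | 0 | (0 | (0 | 0)) → (no moves)
  v17 = (0 + 0) | b.0 | 0 → --b--▸ v19
  v18 = (0 + 0) | 0 | c.0 → --c--▸ v19
  v19 = (0 + 0) | 0 | 0 → (no moves)
Run σ = ⟨bbbdd⟩ on P: start {u0}
  step 1 (b): {u1, u2}
  step 2 (b): {u5, u6}
  step 3 (b): {u11}
  step 4 (d): {u14, u17}
  step 5 (d): {u20}
  ✓ P
Run σ = ⟨bbbdd⟩ on Q: start {v0}
  step 1 (b): {v1, v2}
  step 2 (b): {v4, v5}
  step 3 (b): {v7}
  step 4 (d): {v13}
  step 5 (d): no successor for Q

bbbdd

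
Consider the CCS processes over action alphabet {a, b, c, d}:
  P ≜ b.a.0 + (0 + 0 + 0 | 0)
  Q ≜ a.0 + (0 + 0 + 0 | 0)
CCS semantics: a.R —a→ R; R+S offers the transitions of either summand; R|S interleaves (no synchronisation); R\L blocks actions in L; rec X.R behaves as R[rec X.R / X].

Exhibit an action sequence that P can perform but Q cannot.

b

P's transition system — 3 states:
  m0 = b.a.0 + (0 + 0 + 0 | 0) ⊢ =b=> m1
  m1 = a.0 ⊢ =a=> m2
  m2 = 0 ⊢ ·
Q's transition system — 2 states:
  n0 = a.0 + (0 + 0 + 0 | 0) ⊢ =a=> n1
  n1 = 0 ⊢ ·
Trace ⟨b⟩ through P, begin at {m0}:
  after b @ step 1: {m1}
  P completes σ.
Trace ⟨b⟩ through Q, begin at {n0}:
  after b @ step 1: ∅ (Q stuck)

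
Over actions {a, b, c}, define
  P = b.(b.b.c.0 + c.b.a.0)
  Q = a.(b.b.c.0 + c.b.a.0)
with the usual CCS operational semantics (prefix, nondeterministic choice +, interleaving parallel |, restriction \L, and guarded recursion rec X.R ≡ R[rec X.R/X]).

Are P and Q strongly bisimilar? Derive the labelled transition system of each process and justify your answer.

P ≁ Q

LTS(P): 7 reachable states
  u0 = b.(b.b.c.0 + c.b.a.0) has moves --b--▸ u1
  u1 = b.b.c.0 + c.b.a.0 has moves --b--▸ u2, --c--▸ u3
  u2 = b.c.0 has moves --b--▸ u4
  u3 = b.a.0 has moves --b--▸ u5
  u4 = c.0 has moves --c--▸ u6
  u5 = a.0 has moves --a--▸ u6
  u6 = 0 has moves ∅
LTS(Q): 7 reachable states
  v0 = a.(b.b.c.0 + c.b.a.0) has moves --a--▸ v1
  v1 = b.b.c.0 + c.b.a.0 has moves --b--▸ v2, --c--▸ v3
  v2 = b.c.0 has moves --b--▸ v4
  v3 = b.a.0 has moves --b--▸ v5
  v4 = c.0 has moves --c--▸ v6
  v5 = a.0 has moves --a--▸ v6
  v6 = 0 has moves ∅
Bisimilarity quotient blocks:
  B0 = {u0}
  B1 = {u1, v1}
  B2 = {u2, v2}
  B3 = {u4, v4}
  B4 = {u6, v6}
  B5 = {u3, v3}
  B6 = {u5, v5}
  B7 = {v0}
u0 ∈ B0, v0 ∈ B7 → different blocks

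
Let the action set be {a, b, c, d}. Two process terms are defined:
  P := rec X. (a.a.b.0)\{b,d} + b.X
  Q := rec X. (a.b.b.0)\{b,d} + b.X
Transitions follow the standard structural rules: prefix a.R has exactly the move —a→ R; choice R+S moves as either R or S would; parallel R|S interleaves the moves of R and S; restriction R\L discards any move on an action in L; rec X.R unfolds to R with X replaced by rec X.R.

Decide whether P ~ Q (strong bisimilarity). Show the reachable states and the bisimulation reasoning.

P's transition system — 3 states:
  m0 = rec X. (a.a.b.0)\{b,d} + b.X has moves ··a··> m1, ··b··> m0
  m1 = (a.b.0)\{b,d} has moves ··a··> m2
  m2 = (b.0)\{b,d} has moves ·
Q's transition system — 2 states:
  n0 = rec X. (a.b.b.0)\{b,d} + b.X has moves ··a··> n1, ··b··> n0
  n1 = (b.b.0)\{b,d} has moves ·
Bisimilarity quotient blocks:
  B0 = {m0}
  B1 = {m1}
  B2 = {m2, n1}
  B3 = {n0}
m0 ∈ B0, n0 ∈ B3 → different blocks

not bisimilar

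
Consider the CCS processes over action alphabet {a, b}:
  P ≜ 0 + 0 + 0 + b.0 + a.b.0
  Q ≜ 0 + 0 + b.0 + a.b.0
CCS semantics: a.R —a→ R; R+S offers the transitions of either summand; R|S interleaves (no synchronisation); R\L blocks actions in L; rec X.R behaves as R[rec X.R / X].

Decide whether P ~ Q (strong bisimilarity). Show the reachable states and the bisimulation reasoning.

bisimilar

P's transition system — 3 states:
  u0 = 0 + 0 + 0 + b.0 + a.b.0 :: --a--▸ u1, --b--▸ u2
  u1 = b.0 :: --b--▸ u2
  u2 = 0 :: ·
Q's transition system — 3 states:
  v0 = 0 + 0 + b.0 + a.b.0 :: --a--▸ v1, --b--▸ v2
  v1 = b.0 :: --b--▸ v2
  v2 = 0 :: ·
Coarsest stable partition (strong bisimilarity classes):
  B0 = {u0, v0}
  B1 = {u1, v1}
  B2 = {u2, v2}
u0 ∈ B0, v0 ∈ B0 → same block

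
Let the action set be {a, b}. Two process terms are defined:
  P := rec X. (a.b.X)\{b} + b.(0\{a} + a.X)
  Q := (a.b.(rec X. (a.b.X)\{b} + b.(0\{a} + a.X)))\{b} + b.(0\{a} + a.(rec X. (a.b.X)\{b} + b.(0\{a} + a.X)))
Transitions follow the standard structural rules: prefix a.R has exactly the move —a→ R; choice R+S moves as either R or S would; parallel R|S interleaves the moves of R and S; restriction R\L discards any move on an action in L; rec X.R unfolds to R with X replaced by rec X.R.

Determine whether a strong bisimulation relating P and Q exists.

bisimilar

LTS(P): 3 reachable states
  p0 = rec X. (a.b.X)\{b} + b.(0\{a} + a.X) | --a--▸ p1, --b--▸ p2
  p1 = (b.(rec X. (a.b.X)\{b} + b.(0\{a} + a.X)))\{b} | (no moves)
  p2 = 0\{a} + a.(rec X. (a.b.X)\{b} + b.(0\{a} + a.X)) | --a--▸ p0
LTS(Q): 4 reachable states
  q0 = (a.b.(rec X. (a.b.X)\{b} + b.(0\{a} + a.X)))\{b} + b.(0\{a} + a.(rec X. (a.b.X)\{b} + b.(0\{a} + a.X))) | --a--▸ q1, --b--▸ q2
  q1 = (b.(rec X. (a.b.X)\{b} + b.(0\{a} + a.X)))\{b} | (no moves)
  q2 = 0\{a} + a.(rec X. (a.b.X)\{b} + b.(0\{a} + a.X)) | --a--▸ q3
  q3 = rec X. (a.b.X)\{b} + b.(0\{a} + a.X) | --a--▸ q1, --b--▸ q2
Coarsest stable partition (strong bisimilarity classes):
  B0 = {p0, q0, q3}
  B1 = {p2, q2}
  B2 = {p1, q1}
p0 ∈ B0, q0 ∈ B0 → same block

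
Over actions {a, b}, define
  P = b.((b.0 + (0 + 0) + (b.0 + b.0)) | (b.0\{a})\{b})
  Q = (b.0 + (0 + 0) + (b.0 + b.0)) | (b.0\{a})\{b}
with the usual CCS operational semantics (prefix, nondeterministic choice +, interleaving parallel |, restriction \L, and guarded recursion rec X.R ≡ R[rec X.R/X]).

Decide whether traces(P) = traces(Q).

P's transition system — 3 states:
  u0 = b.((b.0 + (0 + 0) + (b.0 + b.0)) | (b.0\{a})\{b}) has moves --b--▸ u1
  u1 = (b.0 + (0 + 0) + (b.0 + b.0)) | (b.0\{a})\{b} has moves --b--▸ u2
  u2 = 0 | (b.0\{a})\{b} has moves (no moves)
Q's transition system — 2 states:
  v0 = (b.0 + (0 + 0) + (b.0 + b.0)) | (b.0\{a})\{b} has moves --b--▸ v1
  v1 = 0 | (b.0\{a})\{b} has moves (no moves)
Trace ⟨bb⟩ through P, begin at {u0}:
  [1] b ⇒ {u1}
  [2] b ⇒ {u2}
  ✓ P
Trace ⟨bb⟩ through Q, begin at {v0}:
  [1] b ⇒ {v1}
  [2] b ⇒ ∅ (Q stuck)

trace-distinct — witness ⟨bb⟩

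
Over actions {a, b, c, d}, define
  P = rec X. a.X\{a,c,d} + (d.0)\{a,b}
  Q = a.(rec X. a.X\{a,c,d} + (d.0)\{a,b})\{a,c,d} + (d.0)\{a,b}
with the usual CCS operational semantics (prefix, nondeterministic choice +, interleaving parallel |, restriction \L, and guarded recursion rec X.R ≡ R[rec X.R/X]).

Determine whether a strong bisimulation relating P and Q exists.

LTS(P): 3 reachable states
  u0 = rec X. a.X\{a,c,d} + (d.0)\{a,b} :: -a-> u1, -d-> u2
  u1 = (rec X. a.X\{a,c,d} + (d.0)\{a,b})\{a,c,d} :: ∅
  u2 = 0\{a,b} :: ∅
LTS(Q): 3 reachable states
  v0 = a.(rec X. a.X\{a,c,d} + (d.0)\{a,b})\{a,c,d} + (d.0)\{a,b} :: -a-> v1, -d-> v2
  v1 = (rec X. a.X\{a,c,d} + (d.0)\{a,b})\{a,c,d} :: ∅
  v2 = 0\{a,b} :: ∅
Coarsest stable partition (strong bisimilarity classes):
  B0 = {u0, v0}
  B1 = {u1, u2, v1, v2}
u0 ∈ B0, v0 ∈ B0 → same block

YES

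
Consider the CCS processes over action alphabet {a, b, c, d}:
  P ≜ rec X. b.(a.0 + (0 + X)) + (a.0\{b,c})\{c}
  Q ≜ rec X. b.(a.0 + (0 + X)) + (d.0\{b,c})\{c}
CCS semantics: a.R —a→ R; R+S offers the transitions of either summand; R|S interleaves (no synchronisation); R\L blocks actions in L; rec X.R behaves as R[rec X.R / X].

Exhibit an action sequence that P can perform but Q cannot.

a

Reachable graph of P (4 states):
  p0 = rec X. b.(a.0 + (0 + X)) + (a.0\{b,c})\{c} | -a-> p1, -b-> p2
  p1 = 0\{b,c}\{c} | deadlocked
  p2 = a.0 + (0 + (rec X. b.(a.0 + (0 + X)) + (a.0\{b,c})\{c})) | -a-> p1, -a-> p3, -b-> p2
  p3 = 0 | deadlocked
Reachable graph of Q (4 states):
  q0 = rec X. b.(a.0 + (0 + X)) + (d.0\{b,c})\{c} | -b-> q1, -d-> q2
  q1 = a.0 + (0 + (rec X. b.(a.0 + (0 + X)) + (d.0\{b,c})\{c})) | -a-> q3, -b-> q1, -d-> q2
  q2 = 0\{b,c}\{c} | deadlocked
  q3 = 0 | deadlocked
Trace ⟨a⟩ through P, begin at {p0}:
  step 1 (a): {p1}
  P completes σ.
Trace ⟨a⟩ through Q, begin at {q0}:
  step 1 (a): ∅  — Q cannot continue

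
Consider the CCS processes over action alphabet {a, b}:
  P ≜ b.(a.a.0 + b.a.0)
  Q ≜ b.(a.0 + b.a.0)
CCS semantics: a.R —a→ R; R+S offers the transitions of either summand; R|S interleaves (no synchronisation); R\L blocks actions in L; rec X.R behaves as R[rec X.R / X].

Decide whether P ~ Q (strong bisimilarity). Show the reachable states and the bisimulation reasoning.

LTS(P): 4 reachable states
  u0 = b.(a.a.0 + b.a.0) :: -b-> u1
  u1 = a.a.0 + b.a.0 :: -a-> u2, -b-> u2
  u2 = a.0 :: -a-> u3
  u3 = 0 :: stopped
LTS(Q): 4 reachable states
  v0 = b.(a.0 + b.a.0) :: -b-> v1
  v1 = a.0 + b.a.0 :: -a-> v2, -b-> v3
  v2 = 0 :: stopped
  v3 = a.0 :: -a-> v2
Coarsest stable partition (strong bisimilarity classes):
  B0 = {u0}
  B1 = {u1}
  B2 = {u2, v3}
  B3 = {u3, v2}
  B4 = {v0}
  B5 = {v1}
u0 ∈ B0, v0 ∈ B4 → different blocks

NO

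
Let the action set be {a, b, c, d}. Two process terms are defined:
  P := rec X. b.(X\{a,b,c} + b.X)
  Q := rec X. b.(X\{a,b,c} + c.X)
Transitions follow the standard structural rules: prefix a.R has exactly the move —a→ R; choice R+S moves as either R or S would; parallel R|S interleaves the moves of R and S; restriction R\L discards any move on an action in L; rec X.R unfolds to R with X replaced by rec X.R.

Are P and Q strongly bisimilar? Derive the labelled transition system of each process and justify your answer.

P's transition system — 2 states:
  s0 = rec X. b.(X\{a,b,c} + b.X) :: -b-> s1
  s1 = (rec X. b.(X\{a,b,c} + b.X))\{a,b,c} + b.(rec X. b.(X\{a,b,c} + b.X)) :: -b-> s0
Q's transition system — 2 states:
  t0 = rec X. b.(X\{a,b,c} + c.X) :: -b-> t1
  t1 = (rec X. b.(X\{a,b,c} + c.X))\{a,b,c} + c.(rec X. b.(X\{a,b,c} + c.X)) :: -c-> t0
Coarsest stable partition (strong bisimilarity classes):
  B0 = {s0, s1}
  B1 = {t0}
  B2 = {t1}
s0 ∈ B0, t0 ∈ B1 → different blocks

not bisimilar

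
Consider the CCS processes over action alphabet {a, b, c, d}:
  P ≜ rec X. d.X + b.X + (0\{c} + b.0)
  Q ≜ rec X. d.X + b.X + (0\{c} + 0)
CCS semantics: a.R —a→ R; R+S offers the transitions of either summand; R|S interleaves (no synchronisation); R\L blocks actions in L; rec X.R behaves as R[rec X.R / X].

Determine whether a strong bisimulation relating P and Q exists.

NO

LTS(P): 2 reachable states
  p0 = rec X. d.X + b.X + (0\{c} + b.0) :: —b→ p0, —b→ p1, —d→ p0
  p1 = 0 :: (no moves)
LTS(Q): 1 reachable states
  q0 = rec X. d.X + b.X + (0\{c} + 0) :: —b→ q0, —d→ q0
Coarsest stable partition (strong bisimilarity classes):
  B0 = {p0}
  B1 = {p1}
  B2 = {q0}
p0 ∈ B0, q0 ∈ B2 → different blocks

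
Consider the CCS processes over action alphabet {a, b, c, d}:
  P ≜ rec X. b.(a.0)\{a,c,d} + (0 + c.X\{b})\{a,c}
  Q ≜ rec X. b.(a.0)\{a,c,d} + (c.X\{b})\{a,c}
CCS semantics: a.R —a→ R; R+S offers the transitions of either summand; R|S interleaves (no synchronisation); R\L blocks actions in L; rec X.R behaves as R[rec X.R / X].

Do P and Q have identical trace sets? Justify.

LTS(P): 2 reachable states
  m0 = rec X. b.(a.0)\{a,c,d} + (0 + c.X\{b})\{a,c} ⊢ -b-> m1
  m1 = (a.0)\{a,c,d} ⊢ (no moves)
LTS(Q): 2 reachable states
  n0 = rec X. b.(a.0)\{a,c,d} + (c.X\{b})\{a,c} ⊢ -b-> n1
  n1 = (a.0)\{a,c,d} ⊢ (no moves)
Bisimilarity quotient blocks:
  B0 = {m0, n0}
  B1 = {m1, n1}
m0 ∈ B0, n0 ∈ B0 → same block
Bisimilar ⇒ trace-equivalent.

trace-equivalent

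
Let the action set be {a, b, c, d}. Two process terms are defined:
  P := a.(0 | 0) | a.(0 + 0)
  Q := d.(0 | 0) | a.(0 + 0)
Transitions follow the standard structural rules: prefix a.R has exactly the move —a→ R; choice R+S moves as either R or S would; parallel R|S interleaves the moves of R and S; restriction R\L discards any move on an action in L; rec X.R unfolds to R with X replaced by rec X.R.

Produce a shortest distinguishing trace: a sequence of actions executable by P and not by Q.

LTS(P): 4 reachable states
  m0 = a.(0 | 0) | a.(0 + 0) :: —a→ m1, —a→ m2
  m1 = 0 | 0 | a.(0 + 0) :: —a→ m3
  m2 = a.(0 | 0) | (0 + 0) :: —a→ m3
  m3 = 0 | 0 | (0 + 0) :: ∅
LTS(Q): 4 reachable states
  n0 = d.(0 | 0) | a.(0 + 0) :: —a→ n1, —d→ n2
  n1 = d.(0 | 0) | (0 + 0) :: —d→ n3
  n2 = 0 | 0 | a.(0 + 0) :: —a→ n3
  n3 = 0 | 0 | (0 + 0) :: ∅
Trace ⟨aa⟩ through P, begin at {m0}:
  step 1 (a): {m1, m2}
  step 2 (a): {m3}
  — P admits the full trace.
Trace ⟨aa⟩ through Q, begin at {n0}:
  step 1 (a): {n1}
  step 2 (a): ∅ (Q stuck)

aa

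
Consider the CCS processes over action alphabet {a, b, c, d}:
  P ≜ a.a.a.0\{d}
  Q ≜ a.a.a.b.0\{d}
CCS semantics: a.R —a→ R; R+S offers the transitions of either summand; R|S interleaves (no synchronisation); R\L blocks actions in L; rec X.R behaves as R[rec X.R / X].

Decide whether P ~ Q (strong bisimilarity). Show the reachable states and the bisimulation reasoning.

LTS(P): 4 reachable states
  p0 = a.a.a.0\{d} | -a-> p1
  p1 = a.a.0\{d} | -a-> p2
  p2 = a.0\{d} | -a-> p3
  p3 = 0\{d} | ·
LTS(Q): 5 reachable states
  q0 = a.a.a.b.0\{d} | -a-> q1
  q1 = a.a.b.0\{d} | -a-> q2
  q2 = a.b.0\{d} | -a-> q3
  q3 = b.0\{d} | -b-> q4
  q4 = 0\{d} | ·
Bisimilarity quotient blocks:
  B0 = {p0}
  B1 = {p1}
  B2 = {p2}
  B3 = {p3, q4}
  B4 = {q0}
  B5 = {q1}
  B6 = {q2}
  B7 = {q3}
p0 ∈ B0, q0 ∈ B4 → different blocks

NO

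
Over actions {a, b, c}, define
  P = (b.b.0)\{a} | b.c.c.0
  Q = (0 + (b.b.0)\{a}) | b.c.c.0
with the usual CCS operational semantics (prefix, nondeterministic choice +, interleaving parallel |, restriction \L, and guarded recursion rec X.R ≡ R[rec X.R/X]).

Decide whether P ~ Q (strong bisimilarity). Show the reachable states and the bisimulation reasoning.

bisimilar

LTS(P): 12 reachable states
  m0 = (b.b.0)\{a} | b.c.c.0 :: --b--▸ m1, --b--▸ m2
  m1 = (b.0)\{a} | b.c.c.0 :: --b--▸ m3, --b--▸ m4
  m2 = (b.b.0)\{a} | c.c.0 :: --b--▸ m3, --c--▸ m5
  m3 = (b.0)\{a} | c.c.0 :: --b--▸ m6, --c--▸ m7
  m4 = 0\{a} | b.c.c.0 :: --b--▸ m6
  m5 = (b.b.0)\{a} | c.0 :: --b--▸ m7, --c--▸ m8
  m6 = 0\{a} | c.c.0 :: --c--▸ m9
  m7 = (b.0)\{a} | c.0 :: --b--▸ m9, --c--▸ m10
  m8 = (b.b.0)\{a} | 0 :: --b--▸ m10
  m9 = 0\{a} | c.0 :: --c--▸ m11
  m10 = (b.0)\{a} | 0 :: --b--▸ m11
  m11 = 0\{a} | 0 :: ∅
LTS(Q): 12 reachable states
  n0 = (0 + (b.b.0)\{a}) | b.c.c.0 :: --b--▸ n1, --b--▸ n2
  n1 = (0 + (b.b.0)\{a}) | c.c.0 :: --b--▸ n3, --c--▸ n4
  n2 = (b.0)\{a} | b.c.c.0 :: --b--▸ n3, --b--▸ n5
  n3 = (b.0)\{a} | c.c.0 :: --b--▸ n6, --c--▸ n7
  n4 = (0 + (b.b.0)\{a}) | c.0 :: --b--▸ n7, --c--▸ n8
  n5 = 0\{a} | b.c.c.0 :: --b--▸ n6
  n6 = 0\{a} | c.c.0 :: --c--▸ n9
  n7 = (b.0)\{a} | c.0 :: --b--▸ n9, --c--▸ n10
  n8 = (0 + (b.b.0)\{a}) | 0 :: --b--▸ n10
  n9 = 0\{a} | c.0 :: --c--▸ n11
  n10 = (b.0)\{a} | 0 :: --b--▸ n11
  n11 = 0\{a} | 0 :: ∅
Bisimilarity quotient blocks:
  B0 = {m0, n0}
  B1 = {m1, n2}
  B2 = {m3, n3}
  B3 = {m7, n7}
  B4 = {m9, n9}
  B5 = {m11, n11}
  B6 = {m10, n10}
  B7 = {m6, n6}
  B8 = {m4, n5}
  B9 = {m2, n1}
  B10 = {m5, n4}
  B11 = {m8, n8}
m0 ∈ B0, n0 ∈ B0 → same block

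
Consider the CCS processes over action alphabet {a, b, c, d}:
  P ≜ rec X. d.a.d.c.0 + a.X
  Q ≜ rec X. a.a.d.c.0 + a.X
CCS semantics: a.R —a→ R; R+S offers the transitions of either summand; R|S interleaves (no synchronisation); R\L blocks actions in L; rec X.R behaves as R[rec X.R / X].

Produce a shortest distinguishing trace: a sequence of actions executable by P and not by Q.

Reachable graph of P (5 states):
  s0 = rec X. d.a.d.c.0 + a.X | =a=> s0, =d=> s1
  s1 = a.d.c.0 | =a=> s2
  s2 = d.c.0 | =d=> s3
  s3 = c.0 | =c=> s4
  s4 = 0 | stopped
Reachable graph of Q (5 states):
  t0 = rec X. a.a.d.c.0 + a.X | =a=> t0, =a=> t1
  t1 = a.d.c.0 | =a=> t2
  t2 = d.c.0 | =d=> t3
  t3 = c.0 | =c=> t4
  t4 = 0 | stopped
Executing d from P (initial set {s0}):
  after d @ step 1: {s1}
  ✓ P
Executing d from Q (initial set {t0}):
  after d @ step 1: ∅  — Q cannot continue

d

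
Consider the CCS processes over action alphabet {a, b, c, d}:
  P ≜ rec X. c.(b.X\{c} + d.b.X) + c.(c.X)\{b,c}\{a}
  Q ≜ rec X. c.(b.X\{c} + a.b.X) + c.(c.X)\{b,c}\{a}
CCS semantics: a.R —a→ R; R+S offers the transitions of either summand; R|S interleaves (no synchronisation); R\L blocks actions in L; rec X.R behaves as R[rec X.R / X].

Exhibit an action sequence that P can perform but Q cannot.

P's transition system — 5 states:
  s0 = rec X. c.(b.X\{c} + d.b.X) + c.(c.X)\{b,c}\{a} :: =c=> s1, =c=> s2
  s1 = (c.(rec X. c.(b.X\{c} + d.b.X) + c.(c.X)\{b,c}\{a}))\{b,c}\{a} :: deadlocked
  s2 = b.(rec X. c.(b.X\{c} + d.b.X) + c.(c.X)\{b,c}\{a})\{c} + d.b.(rec X. c.(b.X\{c} + d.b.X) + c.(c.X)\{b,c}\{a}) :: =b=> s3, =d=> s4
  s3 = (rec X. c.(b.X\{c} + d.b.X) + c.(c.X)\{b,c}\{a})\{c} :: deadlocked
  s4 = b.(rec X. c.(b.X\{c} + d.b.X) + c.(c.X)\{b,c}\{a}) :: =b=> s0
Q's transition system — 5 states:
  t0 = rec X. c.(b.X\{c} + a.b.X) + c.(c.X)\{b,c}\{a} :: =c=> t1, =c=> t2
  t1 = (c.(rec X. c.(b.X\{c} + a.b.X) + c.(c.X)\{b,c}\{a}))\{b,c}\{a} :: deadlocked
  t2 = b.(rec X. c.(b.X\{c} + a.b.X) + c.(c.X)\{b,c}\{a})\{c} + a.b.(rec X. c.(b.X\{c} + a.b.X) + c.(c.X)\{b,c}\{a}) :: =a=> t3, =b=> t4
  t3 = b.(rec X. c.(b.X\{c} + a.b.X) + c.(c.X)\{b,c}\{a}) :: =b=> t0
  t4 = (rec X. c.(b.X\{c} + a.b.X) + c.(c.X)\{b,c}\{a})\{c} :: deadlocked
Executing cd from P (initial set {s0}):
  step 1 (c): {s1, s2}
  step 2 (d): {s4}
  P completes σ.
Executing cd from Q (initial set {t0}):
  step 1 (c): {t1, t2}
  step 2 (d): ∅ (Q stuck)

cd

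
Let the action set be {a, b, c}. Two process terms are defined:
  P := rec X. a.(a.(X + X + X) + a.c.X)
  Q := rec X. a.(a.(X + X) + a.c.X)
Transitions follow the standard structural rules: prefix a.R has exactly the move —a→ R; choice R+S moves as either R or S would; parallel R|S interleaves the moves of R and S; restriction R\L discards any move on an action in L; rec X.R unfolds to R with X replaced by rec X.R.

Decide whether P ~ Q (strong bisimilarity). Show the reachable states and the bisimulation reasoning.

P's transition system — 4 states:
  p0 = rec X. a.(a.(X + X + X) + a.c.X) → -a-> p1
  p1 = a.((rec X. a.(a.(X + X + X) + a.c.X)) + (rec X. a.(a.(X + X + X) + a.c.X)) + (rec X. a.(a.(X + X + X) + a.c.X))) + a.c.(rec X. a.(a.(X + X + X) + a.c.X)) → -a-> p2, -a-> p3
  p2 = (rec X. a.(a.(X + X + X) + a.c.X)) + (rec X. a.(a.(X + X + X) + a.c.X)) + (rec X. a.(a.(X + X + X) + a.c.X)) → -a-> p1
  p3 = c.(rec X. a.(a.(X + X + X) + a.c.X)) → -c-> p0
Q's transition system — 4 states:
  q0 = rec X. a.(a.(X + X) + a.c.X) → -a-> q1
  q1 = a.((rec X. a.(a.(X + X) + a.c.X)) + (rec X. a.(a.(X + X) + a.c.X))) + a.c.(rec X. a.(a.(X + X) + a.c.X)) → -a-> q2, -a-> q3
  q2 = (rec X. a.(a.(X + X) + a.c.X)) + (rec X. a.(a.(X + X) + a.c.X)) → -a-> q1
  q3 = c.(rec X. a.(a.(X + X) + a.c.X)) → -c-> q0
Coarsest stable partition (strong bisimilarity classes):
  B0 = {p0, p2, q0, q2}
  B1 = {p1, q1}
  B2 = {p3, q3}
p0 ∈ B0, q0 ∈ B0 → same block

YES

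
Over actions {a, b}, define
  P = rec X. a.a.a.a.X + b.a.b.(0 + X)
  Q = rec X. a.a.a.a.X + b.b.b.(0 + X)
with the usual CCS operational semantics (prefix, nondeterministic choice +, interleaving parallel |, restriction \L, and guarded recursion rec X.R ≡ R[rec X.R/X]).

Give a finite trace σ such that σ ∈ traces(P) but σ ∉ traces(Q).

ba

Reachable graph of P (7 states):
  p0 = rec X. a.a.a.a.X + b.a.b.(0 + X) has moves =a=> p1, =b=> p2
  p1 = a.a.a.(rec X. a.a.a.a.X + b.a.b.(0 + X)) has moves =a=> p3
  p2 = a.b.(0 + (rec X. a.a.a.a.X + b.a.b.(0 + X))) has moves =a=> p4
  p3 = a.a.(rec X. a.a.a.a.X + b.a.b.(0 + X)) has moves =a=> p5
  p4 = b.(0 + (rec X. a.a.a.a.X + b.a.b.(0 + X))) has moves =b=> p6
  p5 = a.(rec X. a.a.a.a.X + b.a.b.(0 + X)) has moves =a=> p0
  p6 = 0 + (rec X. a.a.a.a.X + b.a.b.(0 + X)) has moves =a=> p1, =b=> p2
Reachable graph of Q (7 states):
  q0 = rec X. a.a.a.a.X + b.b.b.(0 + X) has moves =a=> q1, =b=> q2
  q1 = a.a.a.(rec X. a.a.a.a.X + b.b.b.(0 + X)) has moves =a=> q3
  q2 = b.b.(0 + (rec X. a.a.a.a.X + b.b.b.(0 + X))) has moves =b=> q4
  q3 = a.a.(rec X. a.a.a.a.X + b.b.b.(0 + X)) has moves =a=> q5
  q4 = b.(0 + (rec X. a.a.a.a.X + b.b.b.(0 + X))) has moves =b=> q6
  q5 = a.(rec X. a.a.a.a.X + b.b.b.(0 + X)) has moves =a=> q0
  q6 = 0 + (rec X. a.a.a.a.X + b.b.b.(0 + X)) has moves =a=> q1, =b=> q2
Trace ⟨ba⟩ through P, begin at {p0}:
  after b @ step 1: {p2}
  after a @ step 2: {p4}
  P completes σ.
Trace ⟨ba⟩ through Q, begin at {q0}:
  after b @ step 1: {q2}
  after a @ step 2: ∅  — Q cannot continue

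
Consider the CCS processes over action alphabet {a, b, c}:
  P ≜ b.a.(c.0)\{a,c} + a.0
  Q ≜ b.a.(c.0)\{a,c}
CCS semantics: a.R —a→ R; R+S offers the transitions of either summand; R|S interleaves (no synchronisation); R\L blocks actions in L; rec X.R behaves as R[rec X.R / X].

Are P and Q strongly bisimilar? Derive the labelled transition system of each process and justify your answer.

P ≁ Q

LTS(P): 4 reachable states
  m0 = b.a.(c.0)\{a,c} + a.0 ⊢ —a→ m1, —b→ m2
  m1 = 0 ⊢ (no moves)
  m2 = a.(c.0)\{a,c} ⊢ —a→ m3
  m3 = (c.0)\{a,c} ⊢ (no moves)
LTS(Q): 3 reachable states
  n0 = b.a.(c.0)\{a,c} ⊢ —b→ n1
  n1 = a.(c.0)\{a,c} ⊢ —a→ n2
  n2 = (c.0)\{a,c} ⊢ (no moves)
Coarsest stable partition (strong bisimilarity classes):
  B0 = {m0}
  B1 = {m1, m3, n2}
  B2 = {m2, n1}
  B3 = {n0}
m0 ∈ B0, n0 ∈ B3 → different blocks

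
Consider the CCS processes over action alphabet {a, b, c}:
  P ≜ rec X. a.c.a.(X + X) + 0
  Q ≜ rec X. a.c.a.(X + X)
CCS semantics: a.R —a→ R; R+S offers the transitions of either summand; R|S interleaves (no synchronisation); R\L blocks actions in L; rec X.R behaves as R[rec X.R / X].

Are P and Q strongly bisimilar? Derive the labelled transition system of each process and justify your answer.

YES

Reachable graph of P (4 states):
  p0 = rec X. a.c.a.(X + X) + 0 ⊢ ··a··> p1
  p1 = c.a.((rec X. a.c.a.(X + X) + 0) + (rec X. a.c.a.(X + X) + 0)) ⊢ ··c··> p2
  p2 = a.((rec X. a.c.a.(X + X) + 0) + (rec X. a.c.a.(X + X) + 0)) ⊢ ··a··> p3
  p3 = (rec X. a.c.a.(X + X) + 0) + (rec X. a.c.a.(X + X) + 0) ⊢ ··a··> p1
Reachable graph of Q (4 states):
  q0 = rec X. a.c.a.(X + X) ⊢ ··a··> q1
  q1 = c.a.((rec X. a.c.a.(X + X)) + (rec X. a.c.a.(X + X))) ⊢ ··c··> q2
  q2 = a.((rec X. a.c.a.(X + X)) + (rec X. a.c.a.(X + X))) ⊢ ··a··> q3
  q3 = (rec X. a.c.a.(X + X)) + (rec X. a.c.a.(X + X)) ⊢ ··a··> q1
Partition-refinement fixed point:
  B0 = {p0, p3, q0, q3}
  B1 = {p1, q1}
  B2 = {p2, q2}
p0 ∈ B0, q0 ∈ B0 → same block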